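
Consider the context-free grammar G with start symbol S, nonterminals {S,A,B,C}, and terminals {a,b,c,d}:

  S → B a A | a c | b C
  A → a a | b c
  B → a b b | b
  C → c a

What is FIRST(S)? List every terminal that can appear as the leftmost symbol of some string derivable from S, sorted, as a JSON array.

FIRST iteration:
[1]
  A via A→a a: +{a}
  A via A→b c: +{b}
  B via B→a b b: +{a}
  B via B→b: +{b}
  C via C→c a: +{c}
  S via S→B a A: +{a,b}
  S: {a,b}  A: {a,b}  B: {a,b}  C: {c}
[2] done
  S: {a,b}  A: {a,b}  B: {a,b}  C: {c}

FIRST(S) = ["a", "b"]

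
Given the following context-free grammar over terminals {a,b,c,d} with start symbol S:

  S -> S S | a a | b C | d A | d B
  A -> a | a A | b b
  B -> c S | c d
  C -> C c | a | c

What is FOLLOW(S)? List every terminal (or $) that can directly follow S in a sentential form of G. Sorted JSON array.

FIRST sets, iterate to fixpoint:
iter 1:
  A via A→a: +{a}
  A via A→b b: +{b}
  B via B→c S: +{c}
  C via C→a: +{a}
  C via C→c: +{c}
  S via S→a a: +{a}
  S via S→b C: +{b}
  S via S→d A: +{d}
  FIRST[S]={a,b,d}  FIRST[A]={a,b}  FIRST[B]={c}  FIRST[C]={a,c}
iter 2: (stable)
  FIRST[S]={a,b,d}  FIRST[A]={a,b}  FIRST[B]={c}  FIRST[C]={a,c}

Compute FOLLOW by fixpoint:
initialize: $ ∈ FOLLOW(S)
pass 1:
  C→C c: FOLLOW(C) ⊇ FIRST(c) = {c}; new: +{c}
  S→S S: FOLLOW(S) ⊇ FIRST(S) = {a,b,d}; new: +{a,b,d}
  S→b C: FOLLOW(C) ⊇ FOLLOW(S) ⊇ {$,a,b,d}; new: +{$,a,b,d}
  S→d A: FOLLOW(A) ⊇ FOLLOW(S) ⊇ {$,a,b,d}; new: +{$,a,b,d}
  S→d B: FOLLOW(B) ⊇ FOLLOW(S) ⊇ {$,a,b,d}; new: +{$,a,b,d}
  FOLLOW[S]={$,a,b,d}  FOLLOW[A]={$,a,b,d}  FOLLOW[B]={$,a,b,d}  FOLLOW[C]={$,a,b,c,d}
pass 2: (no change)
  FOLLOW[S]={$,a,b,d}  FOLLOW[A]={$,a,b,d}  FOLLOW[B]={$,a,b,d}  FOLLOW[C]={$,a,b,c,d}

FOLLOW(S) = ["$", "a", "b", "d"]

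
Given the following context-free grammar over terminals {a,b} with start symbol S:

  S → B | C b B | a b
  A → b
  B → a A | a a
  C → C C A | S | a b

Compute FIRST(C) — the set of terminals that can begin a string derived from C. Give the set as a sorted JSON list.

Compute FIRST by fixpoint:
pass 1:
  A via A→b: +{b}
  B via B→a A: +{a}
  C via C→a b: +{a}
  S via S→B: +{a}
  FIRST(S)={a}  FIRST(A)={b}  FIRST(B)={a}  FIRST(C)={a}
pass 2: (stable)
  FIRST(S)={a}  FIRST(A)={b}  FIRST(B)={a}  FIRST(C)={a}

FIRST(C) = ["a"]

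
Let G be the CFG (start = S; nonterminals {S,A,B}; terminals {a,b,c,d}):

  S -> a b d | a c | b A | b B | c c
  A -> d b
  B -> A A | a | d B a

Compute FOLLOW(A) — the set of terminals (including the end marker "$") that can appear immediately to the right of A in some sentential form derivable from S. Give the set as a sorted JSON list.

FIRST sets, iterate to fixpoint:
iter 1:
  A via A→d b: +{d}
  B via B→A A: +{d}
  B via B→a: +{a}
  S via S→a b d: +{a}
  S via S→b A: +{b}
  S via S→c c: +{c}
  FIRST(S)={a,b,c}  FIRST(A)={d}  FIRST(B)={a,d}
iter 2: — fixpoint
  FIRST(S)={a,b,c}  FIRST(A)={d}  FIRST(B)={a,d}

FOLLOW sets:
FOLLOW(S) := {$}
[1]
  B→A A: FOLLOW(A) ⊇ FIRST(A) = {d}; new: +{d}
  B→d B a: FOLLOW(B) ⊇ FIRST(a) = {a}; new: +{a}
  S→b A: FOLLOW(A) ⊇ FOLLOW(S) ⊇ {$}; new: +{$}
  S→b B: FOLLOW(B) ⊇ FOLLOW(S) ⊇ {$}; new: +{$}
  FOLLOW(S)={$}  FOLLOW(A)={$,d}  FOLLOW(B)={$,a}
[2]
  B→A A: FOLLOW(A) ⊇ FOLLOW(B) ⊇ {$,a}; new: +{a}
  FOLLOW(S)={$}  FOLLOW(A)={$,a,d}  FOLLOW(B)={$,a}
[3] (stable)
  FOLLOW(S)={$}  FOLLOW(A)={$,a,d}  FOLLOW(B)={$,a}

FOLLOW(A) = ["$", "a", "d"]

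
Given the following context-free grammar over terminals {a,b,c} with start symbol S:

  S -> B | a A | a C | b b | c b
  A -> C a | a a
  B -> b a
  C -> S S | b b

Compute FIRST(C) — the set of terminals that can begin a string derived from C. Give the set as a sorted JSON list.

FIRST iteration:
[1]
  A via A→a a: +{a}
  B via B→b a: +{b}
  C via C→b b: +{b}
  S via S→B: +{b}
  S via S→a A: +{a}
  S via S→c b: +{c}
  FIRST(S)={a,b,c}  FIRST(A)={a}  FIRST(B)={b}  FIRST(C)={b}
[2]
  A via A→C a: +{b}
  C via C→S S: +{a,c}
  FIRST(S)={a,b,c}  FIRST(A)={a,b}  FIRST(B)={b}  FIRST(C)={a,b,c}
[3]
  A via A→C a: +{c}
  FIRST(S)={a,b,c}  FIRST(A)={a,b,c}  FIRST(B)={b}  FIRST(C)={a,b,c}
[4] done
  FIRST(S)={a,b,c}  FIRST(A)={a,b,c}  FIRST(B)={b}  FIRST(C)={a,b,c}

FIRST(C) = ["a", "b", "c"]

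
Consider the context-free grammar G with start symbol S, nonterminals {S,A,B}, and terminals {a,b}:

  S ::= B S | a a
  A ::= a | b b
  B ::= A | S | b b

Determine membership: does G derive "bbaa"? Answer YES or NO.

Convert to CNF:
  S -> B S | T1 T1
  A -> T0 T0 | a
  B -> B S | T0 T0 | T1 T1 | a
  T0 -> b
  T1 -> a

Fill CYK table bottom-up:
  T[0,0] 'b' = {T0}  orig:{}
  T[1,1] 'b' = {T0}  orig:{}
  T[2,2] 'a' = {A,B,T1}  orig:{A,B}
  T[3,3] 'a' = {A,B,T1}  orig:{A,B}
  T[0,1] 'bb' = {A,B}
  T[1,2] 'ba' = ∅
  T[2,3] 'aa' = {B,S}
  T[0,2] 'bba' = ∅
  T[1,3] 'baa' = ∅
  T[0,3] 'bbaa' = {B,S}

S ∈ T[0,3] ⇒ YES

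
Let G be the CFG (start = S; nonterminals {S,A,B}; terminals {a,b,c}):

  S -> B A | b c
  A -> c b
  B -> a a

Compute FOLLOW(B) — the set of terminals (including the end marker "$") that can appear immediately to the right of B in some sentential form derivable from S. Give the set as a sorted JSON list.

FIRST sets, iterate to fixpoint:
iter 1:
  A via A→c b: +{c}
  B via B→a a: +{a}
  S via S→B A: +{a}
  S via S→b c: +{b}
  S: {a,b}  A: {c}  B: {a}
iter 2: — fixpoint
  S: {a,b}  A: {c}  B: {a}

FOLLOW iteration:
FOLLOW(S) := {$}
pass 1:
  S→B A: FOLLOW(B) ⊇ FIRST(A) = {c}; new: +{c}
  S→B A: FOLLOW(A) ⊇ FOLLOW(S) ⊇ {$}; new: +{$}
  S: {$}  A: {$}  B: {c}
pass 2: (stable)
  S: {$}  A: {$}  B: {c}

FOLLOW(B) = ["c"]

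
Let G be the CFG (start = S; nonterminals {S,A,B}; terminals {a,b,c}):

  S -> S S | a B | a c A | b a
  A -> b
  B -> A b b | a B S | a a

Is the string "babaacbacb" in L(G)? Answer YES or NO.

Convert to CNF:
  S -> S S | T0 T1 | T1 B | T1 X5
  A -> b
  B -> A X3 | T1 T1 | T1 X4
  T0 -> b
  T1 -> a
  T2 -> c
  X3 -> T0 T0
  X4 -> B S
  X5 -> T2 A

CYK fill:
  cell(0,0) b: {A,T0}  orig:{A}
  cell(1,1) a: {T1}  orig:{}
  cell(2,2) b: {A,T0}  orig:{A}
  cell(3,3) a: {T1}  orig:{}
  cell(4,4) a: {T1}  orig:{}
  cell(5,5) c: {T2}  orig:{}
  cell(6,6) b: {A,T0}  orig:{A}
  cell(7,7) a: {T1}  orig:{}
  cell(8,8) c: {T2}  orig:{}
  cell(9,9) b: {A,T0}  orig:{A}
  cell(0,1) ba: {S}
  cell(1,2) ab: ∅
  cell(2,3) ba: {S}
  cell(3,4) aa: {B}
  cell(4,5) ac: ∅
  cell(5,6) cb: {X5}  orig:{}
  cell(6,7) ba: {S}
  cell(7,8) ac: ∅
  cell(8,9) cb: {X5}  orig:{}
  cell(0,2) bab: ∅
  cell(1,3) aba: ∅
  cell(2,4) baa: ∅
  cell(3,5) aac: ∅
  cell(4,6) acb: {S}
  cell(5,7) cba: ∅
  cell(6,8) bac: ∅
  cell(7,9) acb: {S}
  cell(0,3) baba: {S}
  cell(1,4) abaa: ∅
  cell(2,5) baac: ∅
  cell(3,6) aacb: ∅
  cell(4,7) acba: ∅
  cell(5,8) cbac: ∅
  cell(6,9) bacb: ∅
  cell(0,4) babaa: ∅
  cell(1,5) abaac: ∅
  cell(2,6) baacb: {S}
  cell(3,7) aacba: ∅
  cell(4,8) acbac: ∅
  cell(5,9) cbacb: ∅
  cell(0,5) babaac: ∅
  cell(1,6) abaacb: ∅
  cell(2,7) baacba: ∅
  cell(3,8) aacbac: ∅
  cell(4,9) acbacb: {S}
  cell(0,6) babaacb: {S}
  cell(1,7) abaacba: ∅
  cell(2,8) baacbac: ∅
  cell(3,9) aacbacb: ∅
  cell(0,7) babaacba: ∅
  cell(1,8) abaacbac: ∅
  cell(2,9) baacbacb: {S}
  cell(0,8) babaacbac: ∅
  cell(1,9) abaacbacb: ∅
  cell(0,9) babaacbacb: {S}

S ∈ T[0,9] ⇒ YES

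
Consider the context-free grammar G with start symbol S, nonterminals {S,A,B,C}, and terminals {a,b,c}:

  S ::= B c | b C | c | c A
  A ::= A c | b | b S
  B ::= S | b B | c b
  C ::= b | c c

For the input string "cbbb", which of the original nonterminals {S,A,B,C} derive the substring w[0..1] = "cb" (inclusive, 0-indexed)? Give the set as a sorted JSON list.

Convert to CNF:
  S -> B T0 | T0 A | T1 C | c
  A -> A T0 | T1 S | b
  B -> B T0 | T0 A | T0 T1 | T1 B | T1 C | c
  C -> T0 T0 | b
  T0 -> c
  T1 -> b

CYK fill — only the sub-triangle for w[0..1]:
  cell(0,0) c: {B,S,T0}  orig:{B,S}
  cell(1,1) b: {A,C,T1}  orig:{A,C}
  cell(0,1) cb: {B,S}

Original NTs in T[0,1] deriving "cb": ["B", "S"]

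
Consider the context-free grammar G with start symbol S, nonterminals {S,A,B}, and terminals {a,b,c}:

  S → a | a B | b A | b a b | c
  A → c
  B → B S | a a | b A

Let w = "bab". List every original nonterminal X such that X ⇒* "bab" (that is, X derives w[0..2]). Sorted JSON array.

Convert to CNF:
  S -> T0 B | T1 A | T1 X2 | a | c
  A -> c
  B -> B S | T0 T0 | T1 A
  T0 -> a
  T1 -> b
  X2 -> T0 T1

CYK table (by increasing span) — only the sub-triangle for w[0..2]:
  T[0,0] 'b' = {T1}  orig:{}
  T[1,1] 'a' = {S,T0}  orig:{S}
  T[2,2] 'b' = {T1}  orig:{}
  T[0,1] 'ba' = ∅
  T[1,2] 'ab' = {X2}  orig:{}
  T[0,2] 'bab' = {S}

Original NTs in T[0,2] deriving "bab": ["S"]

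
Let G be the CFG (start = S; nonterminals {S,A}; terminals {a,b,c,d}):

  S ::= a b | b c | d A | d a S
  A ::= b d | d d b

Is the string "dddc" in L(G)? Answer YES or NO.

CNF form of G:
  S -> T0 T3 | T1 A | T1 X5 | T2 T0
  A -> T0 T1 | T1 X4
  T0 -> b
  T1 -> d
  T2 -> a
  T3 -> c
  X4 -> T1 T0
  X5 -> T2 S

CYK table (by increasing span):
  [0..0]={T1}  "d"  orig:{}
  [1..1]={T1}  "d"  orig:{}
  [2..2]={T1}  "d"  orig:{}
  [3..3]={T3}  "c"  orig:{}
  [0..1]=∅  "dd"
  [1..2]=∅  "dd"
  [2..3]=∅  "dc"
  [0..2]=∅  "ddd"
  [1..3]=∅  "ddc"
  [0..3]=∅  "dddc"

S ∉ T[0,3] ⇒ NO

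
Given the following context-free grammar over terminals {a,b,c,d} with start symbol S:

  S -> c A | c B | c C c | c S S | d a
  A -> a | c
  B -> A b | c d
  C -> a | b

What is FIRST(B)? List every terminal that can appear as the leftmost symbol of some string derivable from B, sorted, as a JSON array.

FIRST iteration:
round 1:
  A via A→a: +{a}
  A via A→c: +{c}
  B via B→A b: +{a,c}
  C via C→a: +{a}
  C via C→b: +{b}
  S via S→c A: +{c}
  S via S→d a: +{d}
  FIRST(S)={c,d}  FIRST(A)={a,c}  FIRST(B)={a,c}  FIRST(C)={a,b}
round 2: — fixpoint
  FIRST(S)={c,d}  FIRST(A)={a,c}  FIRST(B)={a,c}  FIRST(C)={a,b}

FIRST(B) = ["a", "c"]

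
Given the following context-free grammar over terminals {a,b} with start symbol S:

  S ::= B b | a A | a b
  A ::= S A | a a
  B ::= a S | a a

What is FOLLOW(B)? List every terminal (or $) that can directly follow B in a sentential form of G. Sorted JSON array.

FIRST iteration:
pass 1:
  A via A→a a: +{a}
  B via B→a S: +{a}
  S via S→B b: +{a}
  FIRST[S]={a}  FIRST[A]={a}  FIRST[B]={a}
pass 2: (no change)
  FIRST[S]={a}  FIRST[A]={a}  FIRST[B]={a}

Compute FOLLOW by fixpoint:
seed FOLLOW(S) with $
round 1:
  A→S A: FOLLOW(S) ⊇ FIRST(A) = {a}; new: +{a}
  S→B b: FOLLOW(B) ⊇ FIRST(b) = {b}; new: +{b}
  S→a A: FOLLOW(A) ⊇ FOLLOW(S) ⊇ {$,a}; new: +{$,a}
  FOLLOW[S]={$,a}  FOLLOW[A]={$,a}  FOLLOW[B]={b}
round 2:
  B→a S: FOLLOW(S) ⊇ FOLLOW(B) ⊇ {b}; new: +{b}
  S→a A: FOLLOW(A) ⊇ FOLLOW(S) ⊇ {$,a,b}; new: +{b}
  FOLLOW[S]={$,a,b}  FOLLOW[A]={$,a,b}  FOLLOW[B]={b}
round 3: done
  FOLLOW[S]={$,a,b}  FOLLOW[A]={$,a,b}  FOLLOW[B]={b}

FOLLOW(B) = ["b"]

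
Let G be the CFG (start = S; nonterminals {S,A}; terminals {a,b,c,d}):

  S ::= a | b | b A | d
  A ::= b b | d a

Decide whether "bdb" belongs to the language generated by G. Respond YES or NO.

Convert to CNF:
  S -> T0 A | a | b | d
  A -> T0 T0 | T1 T2
  T0 -> b
  T1 -> d
  T2 -> a

CYK fill:
  [0..0]={S,T0}  "b"  orig:{S}
  [1..1]={S,T1}  "d"  orig:{S}
  [2..2]={S,T0}  "b"  orig:{S}
  [0..1]=∅  "bd"
  [1..2]=∅  "db"
  [0..2]=∅  "bdb"

S ∉ T[0,2] ⇒ NO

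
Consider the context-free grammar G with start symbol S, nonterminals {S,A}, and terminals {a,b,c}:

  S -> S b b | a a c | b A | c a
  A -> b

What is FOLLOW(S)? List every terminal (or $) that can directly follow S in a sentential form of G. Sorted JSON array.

FIRST iteration:
round 1:
  A via A→b: +{b}
  S via S→a a c: +{a}
  S via S→b A: +{b}
  S via S→c a: +{c}
  FIRST[S]={a,b,c}  FIRST[A]={b}
round 2: (stable)
  FIRST[S]={a,b,c}  FIRST[A]={b}

Compute FOLLOW by fixpoint:
initialize: $ ∈ FOLLOW(S)
[1]
  S→S b b: FOLLOW(S) ⊇ FIRST(b) = {b}; new: +{b}
  S→b A: FOLLOW(A) ⊇ FOLLOW(S) ⊇ {$,b}; new: +{$,b}
  S: {$,b}  A: {$,b}
[2] (stable)
  S: {$,b}  A: {$,b}

FOLLOW(S) = ["$", "b"]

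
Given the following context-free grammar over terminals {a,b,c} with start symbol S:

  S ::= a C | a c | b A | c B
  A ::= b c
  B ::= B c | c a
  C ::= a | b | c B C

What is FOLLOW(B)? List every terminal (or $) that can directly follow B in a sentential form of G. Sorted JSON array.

FIRST sets, iterate to fixpoint:
[1]
  A via A→b c: +{b}
  B via B→c a: +{c}
  C via C→a: +{a}
  C via C→b: +{b}
  C via C→c B C: +{c}
  S via S→a C: +{a}
  S via S→b A: +{b}
  S via S→c B: +{c}
  FIRST(S)={a,b,c}  FIRST(A)={b}  FIRST(B)={c}  FIRST(C)={a,b,c}
[2] (stable)
  FIRST(S)={a,b,c}  FIRST(A)={b}  FIRST(B)={c}  FIRST(C)={a,b,c}

Compute FOLLOW by fixpoint:
FOLLOW(S) := {$}
pass 1:
  B→B c: FOLLOW(B) ⊇ FIRST(c) = {c}; new: +{c}
  C→c B C: FOLLOW(B) ⊇ FIRST(C) = {a,b,c}; new: +{a,b}
  S→a C: FOLLOW(C) ⊇ FOLLOW(S) ⊇ {$}; new: +{$}
  S→b A: FOLLOW(A) ⊇ FOLLOW(S) ⊇ {$}; new: +{$}
  S→c B: FOLLOW(B) ⊇ FOLLOW(S) ⊇ {$}; new: +{$}
  FOLLOW[S]={$}  FOLLOW[A]={$}  FOLLOW[B]={$,a,b,c}  FOLLOW[C]={$}
pass 2: — fixpoint
  FOLLOW[S]={$}  FOLLOW[A]={$}  FOLLOW[B]={$,a,b,c}  FOLLOW[C]={$}

FOLLOW(B) = ["$", "a", "b", "c"]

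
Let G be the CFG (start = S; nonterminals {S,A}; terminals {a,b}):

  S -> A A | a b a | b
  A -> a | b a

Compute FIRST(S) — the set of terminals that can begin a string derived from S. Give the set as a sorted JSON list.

FIRST iteration:
pass 1:
  A via A→a: +{a}
  A via A→b a: +{b}
  S via S→A A: +{a,b}
  FIRST(S)={a,b}  FIRST(A)={a,b}
pass 2: (no change)
  FIRST(S)={a,b}  FIRST(A)={a,b}

FIRST(S) = ["a", "b"]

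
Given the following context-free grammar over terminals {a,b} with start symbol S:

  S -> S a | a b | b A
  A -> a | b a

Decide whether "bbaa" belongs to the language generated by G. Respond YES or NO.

Convert to CNF:
  S -> S T1 | T0 A | T1 T0
  A -> T0 T1 | a
  T0 -> b
  T1 -> a

CYK fill:
  [0..0]={T0}  "b"  orig:{}
  [1..1]={T0}  "b"  orig:{}
  [2..2]={A,T1}  "a"  orig:{A}
  [3..3]={A,T1}  "a"  orig:{A}
  [0..1]=∅  "bb"
  [1..2]={A,S}  "ba"
  [2..3]=∅  "aa"
  [0..2]={S}  "bba"
  [1..3]={S}  "baa"
  [0..3]={S}  "bbaa"

S ∈ T[0,3] ⇒ YES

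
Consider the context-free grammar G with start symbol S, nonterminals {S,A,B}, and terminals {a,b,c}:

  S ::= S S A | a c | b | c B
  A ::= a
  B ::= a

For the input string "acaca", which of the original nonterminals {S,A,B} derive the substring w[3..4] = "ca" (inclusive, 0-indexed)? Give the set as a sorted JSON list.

CNF form of G:
  S -> S X2 | T0 T1 | T1 B | b
  A -> a
  B -> a
  T0 -> a
  T1 -> c
  X2 -> S A

Fill CYK table bottom-up (cells [i..j] with 3 ≤ i ≤ j ≤ 4 only):
  T[3,3] 'c' = {T1}  orig:{}
  T[4,4] 'a' = {A,B,T0}  orig:{A,B}
  T[3,4] 'ca' = {S}

Original NTs in T[3,4] deriving "ca": ["S"]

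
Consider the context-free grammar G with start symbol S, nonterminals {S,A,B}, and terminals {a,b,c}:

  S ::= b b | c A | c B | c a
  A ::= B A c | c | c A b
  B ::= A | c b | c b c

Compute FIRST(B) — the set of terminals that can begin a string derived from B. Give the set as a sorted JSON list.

FIRST iteration:
pass 1:
  A via A→c: +{c}
  B via B→A: +{c}
  S via S→b b: +{b}
  S via S→c A: +{c}
  FIRST[S]={b,c}  FIRST[A]={c}  FIRST[B]={c}
pass 2: (stable)
  FIRST[S]={b,c}  FIRST[A]={c}  FIRST[B]={c}

FIRST(B) = ["c"]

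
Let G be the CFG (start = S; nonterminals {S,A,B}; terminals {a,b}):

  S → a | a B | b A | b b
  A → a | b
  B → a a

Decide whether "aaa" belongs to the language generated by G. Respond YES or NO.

CNF form of G:
  S -> T0 B | T1 A | T1 T1 | a
  A -> a | b
  B -> T0 T0
  T0 -> a
  T1 -> b

Fill CYK table bottom-up:
  [0..0]={A,S,T0}  "a"  orig:{A,S}
  [1..1]={A,S,T0}  "a"  orig:{A,S}
  [2..2]={A,S,T0}  "a"  orig:{A,S}
  [0..1]={B}  "aa"
  [1..2]={B}  "aa"
  [0..2]={S}  "aaa"

S ∈ T[0,2] ⇒ YES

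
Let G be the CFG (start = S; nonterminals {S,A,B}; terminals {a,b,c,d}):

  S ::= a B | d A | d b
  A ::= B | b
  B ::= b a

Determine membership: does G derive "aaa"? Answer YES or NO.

Convert to CNF:
  S -> T1 B | T2 A | T2 T0
  A -> T0 T1 | b
  B -> T0 T1
  T0 -> b
  T1 -> a
  T2 -> d

CYK table (by increasing span):
  T[0,0] 'a' = {T1}  orig:{}
  T[1,1] 'a' = {T1}  orig:{}
  T[2,2] 'a' = {T1}  orig:{}
  T[0,1] 'aa' = ∅
  T[1,2] 'aa' = ∅
  T[0,2] 'aaa' = ∅

S ∉ T[0,2] ⇒ NO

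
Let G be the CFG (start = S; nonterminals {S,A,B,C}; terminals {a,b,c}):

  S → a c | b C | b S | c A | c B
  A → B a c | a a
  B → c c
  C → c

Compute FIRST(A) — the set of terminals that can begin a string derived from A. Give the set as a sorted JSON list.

FIRST iteration:
pass 1:
  A via A→a a: +{a}
  B via B→c c: +{c}
  C via C→c: +{c}
  S via S→a c: +{a}
  S via S→b C: +{b}
  S via S→c A: +{c}
  FIRST[S]={a,b,c}  FIRST[A]={a}  FIRST[B]={c}  FIRST[C]={c}
pass 2:
  A via A→B a c: +{c}
  FIRST[S]={a,b,c}  FIRST[A]={a,c}  FIRST[B]={c}  FIRST[C]={c}
pass 3: (stable)
  FIRST[S]={a,b,c}  FIRST[A]={a,c}  FIRST[B]={c}  FIRST[C]={c}

FIRST(A) = ["a", "c"]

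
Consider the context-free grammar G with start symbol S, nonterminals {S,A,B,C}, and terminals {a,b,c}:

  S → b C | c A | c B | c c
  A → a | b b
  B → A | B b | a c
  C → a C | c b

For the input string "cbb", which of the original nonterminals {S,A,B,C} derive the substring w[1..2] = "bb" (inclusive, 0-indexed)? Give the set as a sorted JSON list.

Convert to CNF:
  S -> T0 C | T2 A | T2 B | T2 T2
  A -> T0 T0 | a
  B -> B T0 | T0 T0 | T1 T2 | a
  C -> T1 C | T2 T0
  T0 -> b
  T1 -> a
  T2 -> c

Fill CYK table bottom-up — only the sub-triangle for w[1..2]:
  cell(1,1) b: {T0}  orig:{}
  cell(2,2) b: {T0}  orig:{}
  cell(1,2) bb: {A,B}

Original NTs in T[1,2] deriving "bb": ["A", "B"]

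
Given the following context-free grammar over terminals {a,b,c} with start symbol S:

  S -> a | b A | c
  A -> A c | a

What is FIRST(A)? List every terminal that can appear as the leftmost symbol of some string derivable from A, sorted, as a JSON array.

FIRST sets, iterate to fixpoint:
round 1:
  A via A→a: +{a}
  S via S→a: +{a}
  S via S→b A: +{b}
  S via S→c: +{c}
  FIRST[S]={a,b,c}  FIRST[A]={a}
round 2: (stable)
  FIRST[S]={a,b,c}  FIRST[A]={a}

FIRST(A) = ["a"]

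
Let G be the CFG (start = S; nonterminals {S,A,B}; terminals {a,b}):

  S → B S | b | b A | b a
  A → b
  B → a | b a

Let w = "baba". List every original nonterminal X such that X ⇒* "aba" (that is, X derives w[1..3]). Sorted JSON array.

CNF form of G:
  S -> B S | T0 A | T0 T1 | b
  A -> b
  B -> T0 T1 | a
  T0 -> b
  T1 -> a

CYK table (by increasing span) (cells [i..j] with 1 ≤ i ≤ j ≤ 3 only):
  [1..1]={B,T1}  "a"  orig:{B}
  [2..2]={A,S,T0}  "b"  orig:{A,S}
  [3..3]={B,T1}  "a"  orig:{B}
  [1..2]={S}  "ab"
  [2..3]={B,S}  "ba"
  [1..3]={S}  "aba"

Original NTs in T[1,3] deriving "aba": ["S"]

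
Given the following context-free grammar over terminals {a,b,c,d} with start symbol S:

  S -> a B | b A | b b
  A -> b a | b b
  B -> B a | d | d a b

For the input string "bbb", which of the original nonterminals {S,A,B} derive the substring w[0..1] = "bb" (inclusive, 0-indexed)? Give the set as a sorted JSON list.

CNF form of G:
  S -> T0 A | T0 T0 | T1 B
  A -> T0 T0 | T0 T1
  B -> B T1 | T2 X3 | d
  T0 -> b
  T1 -> a
  T2 -> d
  X3 -> T1 T0

CYK table (by increasing span) (cells [i..j] with 0 ≤ i ≤ j ≤ 1 only):
  cell(0,0) b: {T0}  orig:{}
  cell(1,1) b: {T0}  orig:{}
  cell(0,1) bb: {A,S}

Original NTs in T[0,1] deriving "bb": ["A", "S"]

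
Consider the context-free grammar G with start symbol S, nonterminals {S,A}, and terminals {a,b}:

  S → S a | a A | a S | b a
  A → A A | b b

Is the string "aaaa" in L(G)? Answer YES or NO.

CNF form of G:
  S -> S T1 | T0 T1 | T1 A | T1 S
  A -> A A | T0 T0
  T0 -> b
  T1 -> a

Fill CYK table bottom-up:
  T[0,0] 'a' = {T1}  orig:{}
  T[1,1] 'a' = {T1}  orig:{}
  T[2,2] 'a' = {T1}  orig:{}
  T[3,3] 'a' = {T1}  orig:{}
  T[0,1] 'aa' = ∅
  T[1,2] 'aa' = ∅
  T[2,3] 'aa' = ∅
  T[0,2] 'aaa' = ∅
  T[1,3] 'aaa' = ∅
  T[0,3] 'aaaa' = ∅

S ∉ T[0,3] ⇒ NO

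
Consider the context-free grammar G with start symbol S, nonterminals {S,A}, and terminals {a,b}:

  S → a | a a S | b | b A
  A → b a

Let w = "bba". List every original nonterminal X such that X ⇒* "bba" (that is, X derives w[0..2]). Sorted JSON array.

Convert to CNF:
  S -> T0 A | T1 X2 | a | b
  A -> T0 T1
  T0 -> b
  T1 -> a
  X2 -> T1 S

CYK table (by increasing span), restricted to cells inside w[0..2]:
  T[0,0] 'b' = {S,T0}  orig:{S}
  T[1,1] 'b' = {S,T0}  orig:{S}
  T[2,2] 'a' = {S,T1}  orig:{S}
  T[0,1] 'bb' = ∅
  T[1,2] 'ba' = {A}
  T[0,2] 'bba' = {S}

Original NTs in T[0,2] deriving "bba": ["S"]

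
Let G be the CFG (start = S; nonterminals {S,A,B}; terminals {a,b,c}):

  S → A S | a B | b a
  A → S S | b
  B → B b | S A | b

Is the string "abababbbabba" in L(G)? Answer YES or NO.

CNF form of G:
  S -> A S | T0 T1 | T1 B
  A -> S S | b
  B -> B T0 | S A | b
  T0 -> b
  T1 -> a

Fill CYK table bottom-up:
  cell(0,0) a: {T1}  orig:{}
  cell(1,1) b: {A,B,T0}  orig:{A,B}
  cell(2,2) a: {T1}  orig:{}
  cell(3,3) b: {A,B,T0}  orig:{A,B}
  cell(4,4) a: {T1}  orig:{}
  cell(5,5) b: {A,B,T0}  orig:{A,B}
  cell(6,6) b: {A,B,T0}  orig:{A,B}
  cell(7,7) b: {A,B,T0}  orig:{A,B}
  cell(8,8) a: {T1}  orig:{}
  cell(9,9) b: {A,B,T0}  orig:{A,B}
  cell(10,10) b: {A,B,T0}  orig:{A,B}
  cell(11,11) a: {T1}  orig:{}
  cell(0,1) ab: {S}
  cell(1,2) ba: {S}
  cell(2,3) ab: {S}
  cell(3,4) ba: {S}
  cell(4,5) ab: {S}
  cell(5,6) bb: {B}
  cell(6,7) bb: {B}
  cell(7,8) ba: {S}
  cell(8,9) ab: {S}
  cell(9,10) bb: {B}
  cell(10,11) ba: {S}
  cell(0,2) aba: ∅
  cell(1,3) bab: {B,S}
  cell(2,4) aba: ∅
  cell(3,5) bab: {B,S}
  cell(4,6) abb: {B,S}
  cell(5,7) bbb: {B}
  cell(6,8) bba: {S}
  cell(7,9) bab: {B,S}
  cell(8,10) abb: {B,S}
  cell(9,11) bba: {S}
  cell(0,3) abab: {A,S}
  cell(1,4) baba: {A}
  cell(2,5) abab: {A,S}
  cell(3,6) babb: {B,S}
  cell(4,7) abbb: {B,S}
  cell(5,8) bbba: {S}
  cell(6,9) bbab: {B,S}
  cell(7,10) babb: {B,S}
  cell(8,11) abba: {A}
  cell(0,4) ababa: ∅
  cell(1,5) babab: {A,S}
  cell(2,6) ababb: {A,B,S}
  cell(3,7) babbb: {B,S}
  cell(4,8) abbba: {A}
  cell(5,9) bbbab: {B,S}
  cell(6,10) bbabb: {B,S}
  cell(7,11) babba: {A}
  cell(0,5) ababab: {A,B,S}
  cell(1,6) bababb: {A,B,S}
  cell(2,7) ababbb: {A,B,S}
  cell(3,8) babbba: {A}
  cell(4,9) abbbab: {A,S}
  cell(5,10) bbbabb: {B,S}
  cell(6,11) bbabba: {A}
  cell(0,6) abababb: {A,B,S}
  cell(1,7) bababbb: {A,B,S}
  cell(2,8) ababbba: {A,B,S}
  cell(3,9) babbbab: {A,S}
  cell(4,10) abbbabb: {A,B,S}
  cell(5,11) bbbabba: {A}
  cell(0,7) abababbb: {A,B,S}
  cell(1,8) bababbba: {A,B,S}
  cell(2,9) ababbbab: {A,B,S}
  cell(3,10) babbbabb: {A,B,S}
  cell(4,11) abbbabba: {A,B,S}
  cell(0,8) abababbba: {A,B,S}
  cell(1,9) bababbbab: {A,B,S}
  cell(2,10) ababbbabb: {A,B,S}
  cell(3,11) babbbabba: {A,B,S}
  cell(0,9) abababbbab: {A,B,S}
  cell(1,10) bababbbabb: {A,B,S}
  cell(2,11) ababbbabba: {A,B,S}
  cell(0,10) abababbbabb: {A,B,S}
  cell(1,11) bababbbabba: {A,B,S}
  cell(0,11) abababbbabba: {A,B,S}

S ∈ T[0,11] ⇒ YES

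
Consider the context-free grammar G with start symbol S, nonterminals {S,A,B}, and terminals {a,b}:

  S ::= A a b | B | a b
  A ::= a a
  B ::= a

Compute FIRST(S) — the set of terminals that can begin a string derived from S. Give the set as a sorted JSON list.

FIRST sets, iterate to fixpoint:
pass 1:
  A via A→a a: +{a}
  B via B→a: +{a}
  S via S→A a b: +{a}
  FIRST(S)={a}  FIRST(A)={a}  FIRST(B)={a}
pass 2: — fixpoint
  FIRST(S)={a}  FIRST(A)={a}  FIRST(B)={a}

FIRST(S) = ["a"]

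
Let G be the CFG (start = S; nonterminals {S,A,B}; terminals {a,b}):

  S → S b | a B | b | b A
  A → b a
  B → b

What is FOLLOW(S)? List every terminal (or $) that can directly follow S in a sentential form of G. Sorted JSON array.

Compute FIRST by fixpoint:
iter 1:
  A via A→b a: +{b}
  B via B→b: +{b}
  S via S→a B: +{a}
  S via S→b: +{b}
  FIRST[S]={a,b}  FIRST[A]={b}  FIRST[B]={b}
iter 2: done
  FIRST[S]={a,b}  FIRST[A]={b}  FIRST[B]={b}

FOLLOW iteration:
seed FOLLOW(S) with $
iter 1:
  S→S b: FOLLOW(S) ⊇ FIRST(b) = {b}; new: +{b}
  S→a B: FOLLOW(B) ⊇ FOLLOW(S) ⊇ {$,b}; new: +{$,b}
  S→b A: FOLLOW(A) ⊇ FOLLOW(S) ⊇ {$,b}; new: +{$,b}
  FOLLOW[S]={$,b}  FOLLOW[A]={$,b}  FOLLOW[B]={$,b}
iter 2: — fixpoint
  FOLLOW[S]={$,b}  FOLLOW[A]={$,b}  FOLLOW[B]={$,b}

FOLLOW(S) = ["$", "b"]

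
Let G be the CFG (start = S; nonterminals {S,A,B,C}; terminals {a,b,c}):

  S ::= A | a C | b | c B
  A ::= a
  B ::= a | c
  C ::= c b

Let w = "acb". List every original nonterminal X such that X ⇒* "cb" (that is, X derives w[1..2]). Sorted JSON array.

Convert to CNF:
  S -> T0 B | T2 C | a | b
  A -> a
  B -> a | c
  C -> T0 T1
  T0 -> c
  T1 -> b
  T2 -> a

Fill CYK table bottom-up, restricted to cells inside w[1..2]:
  [1..1]={B,T0}  "c"  orig:{B}
  [2..2]={S,T1}  "b"  orig:{S}
  [1..2]={C}  "cb"

Original NTs in T[1,2] deriving "cb": ["C"]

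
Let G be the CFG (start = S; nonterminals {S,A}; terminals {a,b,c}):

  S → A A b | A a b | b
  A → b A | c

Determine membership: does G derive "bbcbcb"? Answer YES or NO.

Convert to CNF:
  S -> A X2 | A X3 | b
  A -> T0 A | c
  T0 -> b
  T1 -> a
  X2 -> A T0
  X3 -> T1 T0

CYK fill:
  T[0,0] 'b' = {S,T0}  orig:{S}
  T[1,1] 'b' = {S,T0}  orig:{S}
  T[2,2] 'c' = {A}
  T[3,3] 'b' = {S,T0}  orig:{S}
  T[4,4] 'c' = {A}
  T[5,5] 'b' = {S,T0}  orig:{S}
  T[0,1] 'bb' = ∅
  T[1,2] 'bc' = {A}
  T[2,3] 'cb' = {X2}  orig:{}
  T[3,4] 'bc' = {A}
  T[4,5] 'cb' = {X2}  orig:{}
  T[0,2] 'bbc' = {A}
  T[1,3] 'bcb' = {X2}  orig:{}
  T[2,4] 'cbc' = ∅
  T[3,5] 'bcb' = {X2}  orig:{}
  T[0,3] 'bbcb' = {X2}  orig:{}
  T[1,4] 'bcbc' = ∅
  T[2,5] 'cbcb' = {S}
  T[0,4] 'bbcbc' = ∅
  T[1,5] 'bcbcb' = {S}
  T[0,5] 'bbcbcb' = {S}

S ∈ T[0,5] ⇒ YES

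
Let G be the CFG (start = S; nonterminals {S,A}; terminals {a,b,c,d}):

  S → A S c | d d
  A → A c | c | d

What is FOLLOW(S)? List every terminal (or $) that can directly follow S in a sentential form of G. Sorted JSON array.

Compute FIRST by fixpoint:
round 1:
  A via A→c: +{c}
  A via A→d: +{d}
  S via S→A S c: +{c,d}
  S: {c,d}  A: {c,d}
round 2: done
  S: {c,d}  A: {c,d}

FOLLOW iteration:
initialize: $ ∈ FOLLOW(S)
round 1:
  A→A c: FOLLOW(A) ⊇ FIRST(c) = {c}; new: +{c}
  S→A S c: FOLLOW(A) ⊇ FIRST(S) = {c,d}; new: +{d}
  S→A S c: FOLLOW(S) ⊇ FIRST(c) = {c}; new: +{c}
  FOLLOW(S)={$,c}  FOLLOW(A)={c,d}
round 2: (stable)
  FOLLOW(S)={$,c}  FOLLOW(A)={c,d}

FOLLOW(S) = ["$", "c"]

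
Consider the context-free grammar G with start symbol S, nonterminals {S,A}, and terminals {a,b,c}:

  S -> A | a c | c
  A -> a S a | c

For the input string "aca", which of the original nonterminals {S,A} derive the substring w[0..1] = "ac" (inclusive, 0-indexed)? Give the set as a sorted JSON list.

Convert to CNF:
  S -> T0 T1 | T0 X3 | c
  A -> T0 X2 | c
  T0 -> a
  T1 -> c
  X2 -> S T0
  X3 -> S T0

Fill CYK table bottom-up (cells [i..j] with 0 ≤ i ≤ j ≤ 1 only):
  T[0,0] 'a' = {T0}  orig:{}
  T[1,1] 'c' = {A,S,T1}  orig:{A,S}
  T[0,1] 'ac' = {S}

Original NTs in T[0,1] deriving "ac": ["S"]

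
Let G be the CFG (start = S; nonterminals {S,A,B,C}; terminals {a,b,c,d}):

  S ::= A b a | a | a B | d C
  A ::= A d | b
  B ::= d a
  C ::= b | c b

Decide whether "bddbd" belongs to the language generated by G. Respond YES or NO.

CNF form of G:
  S -> A X4 | T0 C | T1 B | a
  A -> A T0 | b
  B -> T0 T1
  C -> T2 T3 | b
  T0 -> d
  T1 -> a
  T2 -> c
  T3 -> b
  X4 -> T3 T1

CYK table (by increasing span):
  cell(0,0) b: {A,C,T3}  orig:{A,C}
  cell(1,1) d: {T0}  orig:{}
  cell(2,2) d: {T0}  orig:{}
  cell(3,3) b: {A,C,T3}  orig:{A,C}
  cell(4,4) d: {T0}  orig:{}
  cell(0,1) bd: {A}
  cell(1,2) dd: ∅
  cell(2,3) db: {S}
  cell(3,4) bd: {A}
  cell(0,2) bdd: {A}
  cell(1,3) ddb: ∅
  cell(2,4) dbd: ∅
  cell(0,3) bddb: ∅
  cell(1,4) ddbd: ∅
  cell(0,4) bddbd: ∅

S ∉ T[0,4] ⇒ NO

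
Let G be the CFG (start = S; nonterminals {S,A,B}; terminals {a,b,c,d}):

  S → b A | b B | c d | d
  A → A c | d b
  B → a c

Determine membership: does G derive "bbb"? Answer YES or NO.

Convert to CNF:
  S -> T0 T1 | T2 A | T2 B | d
  A -> A T0 | T1 T2
  B -> T3 T0
  T0 -> c
  T1 -> d
  T2 -> b
  T3 -> a

CYK fill:
  cell(0,0) b: {T2}  orig:{}
  cell(1,1) b: {T2}  orig:{}
  cell(2,2) b: {T2}  orig:{}
  cell(0,1) bb: ∅
  cell(1,2) bb: ∅
  cell(0,2) bbb: ∅

S ∉ T[0,2] ⇒ NO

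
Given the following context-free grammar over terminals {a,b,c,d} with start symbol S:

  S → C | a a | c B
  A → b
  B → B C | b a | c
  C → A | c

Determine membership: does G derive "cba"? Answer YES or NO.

Convert to CNF:
  S -> T1 T1 | T2 B | b | c
  A -> b
  B -> B C | T0 T1 | c
  C -> b | c
  T0 -> b
  T1 -> a
  T2 -> c

CYK table (by increasing span):
  cell(0,0) c: {B,C,S,T2}  orig:{B,C,S}
  cell(1,1) b: {A,C,S,T0}  orig:{A,C,S}
  cell(2,2) a: {T1}  orig:{}
  cell(0,1) cb: {B}
  cell(1,2) ba: {B}
  cell(0,2) cba: {S}

S ∈ T[0,2] ⇒ YES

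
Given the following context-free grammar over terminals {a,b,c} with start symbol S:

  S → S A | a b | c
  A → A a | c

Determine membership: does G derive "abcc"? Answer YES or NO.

Convert to CNF:
  S -> S A | T0 T1 | c
  A -> A T0 | c
  T0 -> a
  T1 -> b

CYK fill:
  cell(0,0) a: {T0}  orig:{}
  cell(1,1) b: {T1}  orig:{}
  cell(2,2) c: {A,S}
  cell(3,3) c: {A,S}
  cell(0,1) ab: {S}
  cell(1,2) bc: ∅
  cell(2,3) cc: {S}
  cell(0,2) abc: {S}
  cell(1,3) bcc: ∅
  cell(0,3) abcc: {S}

S ∈ T[0,3] ⇒ YES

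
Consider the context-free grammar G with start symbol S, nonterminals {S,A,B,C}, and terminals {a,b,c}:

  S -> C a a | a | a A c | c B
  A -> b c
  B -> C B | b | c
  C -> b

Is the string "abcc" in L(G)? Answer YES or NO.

CNF form of G:
  S -> C X3 | T1 B | T2 X4 | a
  A -> T0 T1
  B -> C B | b | c
  C -> b
  T0 -> b
  T1 -> c
  T2 -> a
  X3 -> T2 T2
  X4 -> A T1

CYK fill:
  T[0,0] 'a' = {S,T2}  orig:{S}
  T[1,1] 'b' = {B,C,T0}  orig:{B,C}
  T[2,2] 'c' = {B,T1}  orig:{B}
  T[3,3] 'c' = {B,T1}  orig:{B}
  T[0,1] 'ab' = ∅
  T[1,2] 'bc' = {A,B}
  T[2,3] 'cc' = {S}
  T[0,2] 'abc' = ∅
  T[1,3] 'bcc' = {X4}  orig:{}
  T[0,3] 'abcc' = {S}

S ∈ T[0,3] ⇒ YES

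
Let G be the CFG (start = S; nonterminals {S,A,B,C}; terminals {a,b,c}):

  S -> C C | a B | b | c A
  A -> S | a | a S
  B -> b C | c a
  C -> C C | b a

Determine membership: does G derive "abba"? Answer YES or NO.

CNF form of G:
  S -> C C | T0 B | T1 A | b
  A -> C C | T0 B | T0 S | T1 A | a | b
  B -> T1 T0 | T2 C
  C -> C C | T2 T0
  T0 -> a
  T1 -> c
  T2 -> b

CYK fill:
  cell(0,0) a: {A,T0}  orig:{A}
  cell(1,1) b: {A,S,T2}  orig:{A,S}
  cell(2,2) b: {A,S,T2}  orig:{A,S}
  cell(3,3) a: {A,T0}  orig:{A}
  cell(0,1) ab: {A}
  cell(1,2) bb: ∅
  cell(2,3) ba: {C}
  cell(0,2) abb: ∅
  cell(1,3) bba: {B}
  cell(0,3) abba: {A,S}

S ∈ T[0,3] ⇒ YES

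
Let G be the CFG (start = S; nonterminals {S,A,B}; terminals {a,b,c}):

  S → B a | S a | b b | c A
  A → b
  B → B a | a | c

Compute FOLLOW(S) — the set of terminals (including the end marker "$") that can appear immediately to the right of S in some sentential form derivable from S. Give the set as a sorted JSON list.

Compute FIRST by fixpoint:
pass 1:
  A via A→b: +{b}
  B via B→a: +{a}
  B via B→c: +{c}
  S via S→B a: +{a,c}
  S via S→b b: +{b}
  S: {a,b,c}  A: {b}  B: {a,c}
pass 2: (stable)
  S: {a,b,c}  A: {b}  B: {a,c}

Compute FOLLOW by fixpoint:
FOLLOW(S) := {$}
round 1:
  B→B a: FOLLOW(B) ⊇ FIRST(a) = {a}; new: +{a}
  S→S a: FOLLOW(S) ⊇ FIRST(a) = {a}; new: +{a}
  S→c A: FOLLOW(A) ⊇ FOLLOW(S) ⊇ {$,a}; new: +{$,a}
  S: {$,a}  A: {$,a}  B: {a}
round 2: (stable)
  S: {$,a}  A: {$,a}  B: {a}

FOLLOW(S) = ["$", "a"]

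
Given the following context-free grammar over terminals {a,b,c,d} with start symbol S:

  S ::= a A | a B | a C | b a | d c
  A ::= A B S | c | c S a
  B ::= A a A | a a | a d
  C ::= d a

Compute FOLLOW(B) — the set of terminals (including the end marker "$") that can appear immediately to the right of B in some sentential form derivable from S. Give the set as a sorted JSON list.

Compute FIRST by fixpoint:
pass 1:
  A via A→c: +{c}
  B via B→A a A: +{c}
  B via B→a a: +{a}
  C via C→d a: +{d}
  S via S→a A: +{a}
  S via S→b a: +{b}
  S via S→d c: +{d}
  FIRST(S)={a,b,d}  FIRST(A)={c}  FIRST(B)={a,c}  FIRST(C)={d}
pass 2: (no change)
  FIRST(S)={a,b,d}  FIRST(A)={c}  FIRST(B)={a,c}  FIRST(C)={d}

Compute FOLLOW by fixpoint:
initialize: $ ∈ FOLLOW(S)
round 1:
  A→A B S: FOLLOW(A) ⊇ FIRST(B) = {a,c}; new: +{a,c}
  A→A B S: FOLLOW(B) ⊇ FIRST(S) = {a,b,d}; new: +{a,b,d}
  A→A B S: FOLLOW(S) ⊇ FOLLOW(A) ⊇ {a,c}; new: +{a,c}
  B→A a A: FOLLOW(A) ⊇ FOLLOW(B) ⊇ {a,b,d}; new: +{b,d}
  S→a A: FOLLOW(A) ⊇ FOLLOW(S) ⊇ {$,a,c}; new: +{$}
  S→a B: FOLLOW(B) ⊇ FOLLOW(S) ⊇ {$,a,c}; new: +{$,c}
  S→a C: FOLLOW(C) ⊇ FOLLOW(S) ⊇ {$,a,c}; new: +{$,a,c}
  FOLLOW(S)={$,a,c}  FOLLOW(A)={$,a,b,c,d}  FOLLOW(B)={$,a,b,c,d}  FOLLOW(C)={$,a,c}
round 2:
  A→A B S: FOLLOW(S) ⊇ FOLLOW(A) ⊇ {$,a,b,c,d}; new: +{b,d}
  S→a C: FOLLOW(C) ⊇ FOLLOW(S) ⊇ {$,a,b,c,d}; new: +{b,d}
  FOLLOW(S)={$,a,b,c,d}  FOLLOW(A)={$,a,b,c,d}  FOLLOW(B)={$,a,b,c,d}  FOLLOW(C)={$,a,b,c,d}
round 3: (stable)
  FOLLOW(S)={$,a,b,c,d}  FOLLOW(A)={$,a,b,c,d}  FOLLOW(B)={$,a,b,c,d}  FOLLOW(C)={$,a,b,c,d}

FOLLOW(B) = ["$", "a", "b", "c", "d"]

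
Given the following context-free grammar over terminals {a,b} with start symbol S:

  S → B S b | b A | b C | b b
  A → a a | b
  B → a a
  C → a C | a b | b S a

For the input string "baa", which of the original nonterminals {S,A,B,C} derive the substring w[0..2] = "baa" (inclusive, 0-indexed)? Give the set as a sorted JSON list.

Convert to CNF:
  S -> B X3 | T1 A | T1 C | T1 T1
  A -> T0 T0 | b
  B -> T0 T0
  C -> T0 C | T0 T1 | T1 X2
  T0 -> a
  T1 -> b
  X2 -> S T0
  X3 -> S T1

CYK fill (cells [i..j] with 0 ≤ i ≤ j ≤ 2 only):
  cell(0,0) b: {A,T1}  orig:{A}
  cell(1,1) a: {T0}  orig:{}
  cell(2,2) a: {T0}  orig:{}
  cell(0,1) ba: ∅
  cell(1,2) aa: {A,B}
  cell(0,2) baa: {S}

Original NTs in T[0,2] deriving "baa": ["S"]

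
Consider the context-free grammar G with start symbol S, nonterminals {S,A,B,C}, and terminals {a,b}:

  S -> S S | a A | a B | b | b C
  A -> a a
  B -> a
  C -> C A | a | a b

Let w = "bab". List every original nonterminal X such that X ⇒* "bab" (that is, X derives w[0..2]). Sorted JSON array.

CNF form of G:
  S -> S S | T0 A | T0 B | T1 C | b
  A -> T0 T0
  B -> a
  C -> C A | T0 T1 | a
  T0 -> a
  T1 -> b

CYK fill (cells [i..j] with 0 ≤ i ≤ j ≤ 2 only):
  cell(0,0) b: {S,T1}  orig:{S}
  cell(1,1) a: {B,C,T0}  orig:{B,C}
  cell(2,2) b: {S,T1}  orig:{S}
  cell(0,1) ba: {S}
  cell(1,2) ab: {C}
  cell(0,2) bab: {S}

Original NTs in T[0,2] deriving "bab": ["S"]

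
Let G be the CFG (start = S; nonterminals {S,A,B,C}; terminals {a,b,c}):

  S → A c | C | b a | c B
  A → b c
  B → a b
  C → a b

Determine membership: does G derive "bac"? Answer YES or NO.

Convert to CNF:
  S -> A T1 | T0 T2 | T1 B | T2 T0
  A -> T0 T1
  B -> T2 T0
  C -> T2 T0
  T0 -> b
  T1 -> c
  T2 -> a

Fill CYK table bottom-up:
  [0..0]={T0}  "b"  orig:{}
  [1..1]={T2}  "a"  orig:{}
  [2..2]={T1}  "c"  orig:{}
  [0..1]={S}  "ba"
  [1..2]=∅  "ac"
  [0..2]=∅  "bac"

S ∉ T[0,2] ⇒ NO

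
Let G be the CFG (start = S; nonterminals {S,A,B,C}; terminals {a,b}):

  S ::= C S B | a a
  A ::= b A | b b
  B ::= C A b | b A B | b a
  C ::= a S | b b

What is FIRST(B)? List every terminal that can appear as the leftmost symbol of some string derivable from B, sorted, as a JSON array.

FIRST sets, iterate to fixpoint:
round 1:
  A via A→b A: +{b}
  B via B→b A B: +{b}
  C via C→a S: +{a}
  C via C→b b: +{b}
  S via S→C S B: +{a,b}
  S: {a,b}  A: {b}  B: {b}  C: {a,b}
round 2:
  B via B→C A b: +{a}
  S: {a,b}  A: {b}  B: {a,b}  C: {a,b}
round 3: — fixpoint
  S: {a,b}  A: {b}  B: {a,b}  C: {a,b}

FIRST(B) = ["a", "b"]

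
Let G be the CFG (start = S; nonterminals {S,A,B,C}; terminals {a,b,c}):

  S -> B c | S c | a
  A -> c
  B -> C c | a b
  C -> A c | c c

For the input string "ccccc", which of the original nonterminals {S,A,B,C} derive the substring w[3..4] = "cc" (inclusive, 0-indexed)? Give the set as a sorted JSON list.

CNF form of G:
  S -> B T0 | S T0 | a
  A -> c
  B -> C T0 | T1 T2
  C -> A T0 | T0 T0
  T0 -> c
  T1 -> a
  T2 -> b

Fill CYK table bottom-up — only the sub-triangle for w[3..4]:
  cell(3,3) c: {A,T0}  orig:{A}
  cell(4,4) c: {A,T0}  orig:{A}
  cell(3,4) cc: {C}

Original NTs in T[3,4] deriving "cc": ["C"]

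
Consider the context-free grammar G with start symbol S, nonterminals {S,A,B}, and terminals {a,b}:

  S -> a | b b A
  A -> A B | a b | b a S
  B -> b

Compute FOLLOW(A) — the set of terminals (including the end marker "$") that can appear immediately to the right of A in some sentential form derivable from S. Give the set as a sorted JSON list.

FIRST iteration:
[1]
  A via A→a b: +{a}
  A via A→b a S: +{b}
  B via B→b: +{b}
  S via S→a: +{a}
  S via S→b b A: +{b}
  S: {a,b}  A: {a,b}  B: {b}
[2] — fixpoint
  S: {a,b}  A: {a,b}  B: {b}

FOLLOW iteration:
FOLLOW(S) := {$}
round 1:
  A→A B: FOLLOW(A) ⊇ FIRST(B) = {b}; new: +{b}
  A→A B: FOLLOW(B) ⊇ FOLLOW(A) ⊇ {b}; new: +{b}
  A→b a S: FOLLOW(S) ⊇ FOLLOW(A) ⊇ {b}; new: +{b}
  S→b b A: FOLLOW(A) ⊇ FOLLOW(S) ⊇ {$,b}; new: +{$}
  FOLLOW[S]={$,b}  FOLLOW[A]={$,b}  FOLLOW[B]={b}
round 2:
  A→A B: FOLLOW(B) ⊇ FOLLOW(A) ⊇ {$,b}; new: +{$}
  FOLLOW[S]={$,b}  FOLLOW[A]={$,b}  FOLLOW[B]={$,b}
round 3: (no change)
  FOLLOW[S]={$,b}  FOLLOW[A]={$,b}  FOLLOW[B]={$,b}

FOLLOW(A) = ["$", "b"]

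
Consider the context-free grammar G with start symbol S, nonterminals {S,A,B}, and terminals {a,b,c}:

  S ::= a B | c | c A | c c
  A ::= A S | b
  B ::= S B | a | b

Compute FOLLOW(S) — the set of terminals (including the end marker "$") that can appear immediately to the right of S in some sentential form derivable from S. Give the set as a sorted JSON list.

FIRST sets, iterate to fixpoint:
[1]
  A via A→b: +{b}
  B via B→a: +{a}
  B via B→b: +{b}
  S via S→a B: +{a}
  S via S→c: +{c}
  FIRST[S]={a,c}  FIRST[A]={b}  FIRST[B]={a,b}
[2]
  B via B→S B: +{c}
  FIRST[S]={a,c}  FIRST[A]={b}  FIRST[B]={a,b,c}
[3] (no change)
  FIRST[S]={a,c}  FIRST[A]={b}  FIRST[B]={a,b,c}

FOLLOW sets:
initialize: $ ∈ FOLLOW(S)
round 1:
  A→A S: FOLLOW(A) ⊇ FIRST(S) = {a,c}; new: +{a,c}
  A→A S: FOLLOW(S) ⊇ FOLLOW(A) ⊇ {a,c}; new: +{a,c}
  B→S B: FOLLOW(S) ⊇ FIRST(B) = {a,b,c}; new: +{b}
  S→a B: FOLLOW(B) ⊇ FOLLOW(S) ⊇ {$,a,b,c}; new: +{$,a,b,c}
  S→c A: FOLLOW(A) ⊇ FOLLOW(S) ⊇ {$,a,b,c}; new: +{$,b}
  FOLLOW[S]={$,a,b,c}  FOLLOW[A]={$,a,b,c}  FOLLOW[B]={$,a,b,c}
round 2: — fixpoint
  FOLLOW[S]={$,a,b,c}  FOLLOW[A]={$,a,b,c}  FOLLOW[B]={$,a,b,c}

FOLLOW(S) = ["$", "a", "b", "c"]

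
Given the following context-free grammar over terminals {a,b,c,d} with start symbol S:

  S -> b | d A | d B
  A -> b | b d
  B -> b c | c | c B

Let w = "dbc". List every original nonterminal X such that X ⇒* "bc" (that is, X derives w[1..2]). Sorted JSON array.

CNF form of G:
  S -> T1 A | T1 B | b
  A -> T0 T1 | b
  B -> T0 T2 | T2 B | c
  T0 -> b
  T1 -> d
  T2 -> c

CYK table (by increasing span) (cells [i..j] with 1 ≤ i ≤ j ≤ 2 only):
  T[1,1] 'b' = {A,S,T0}  orig:{A,S}
  T[2,2] 'c' = {B,T2}  orig:{B}
  T[1,2] 'bc' = {B}

Original NTs in T[1,2] deriving "bc": ["B"]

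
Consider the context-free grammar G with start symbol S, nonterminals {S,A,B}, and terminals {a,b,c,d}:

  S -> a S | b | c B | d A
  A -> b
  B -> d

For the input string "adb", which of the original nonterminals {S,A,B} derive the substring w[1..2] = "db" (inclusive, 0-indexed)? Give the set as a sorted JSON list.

Convert to CNF:
  S -> T0 S | T1 B | T2 A | b
  A -> b
  B -> d
  T0 -> a
  T1 -> c
  T2 -> d

Fill CYK table bottom-up — only the sub-triangle for w[1..2]:
  [1..1]={B,T2}  "d"  orig:{B}
  [2..2]={A,S}  "b"
  [1..2]={S}  "db"

Original NTs in T[1,2] deriving "db": ["S"]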